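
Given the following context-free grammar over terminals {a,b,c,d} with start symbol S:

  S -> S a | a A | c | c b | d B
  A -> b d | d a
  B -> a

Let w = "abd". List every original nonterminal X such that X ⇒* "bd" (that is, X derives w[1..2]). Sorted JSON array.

Convert to CNF:
  S -> S T2 | T1 B | T2 A | T3 T0 | c
  A -> T0 T1 | T1 T2
  B -> a
  T0 -> b
  T1 -> d
  T2 -> a
  T3 -> c

CYK table (by increasing span) — only the sub-triangle for w[1..2]:
  T[1,1] 'b' = {T0}  orig:{}
  T[2,2] 'd' = {T1}  orig:{}
  T[1,2] 'bd' = {A}

Original NTs in T[1,2] deriving "bd": ["A"]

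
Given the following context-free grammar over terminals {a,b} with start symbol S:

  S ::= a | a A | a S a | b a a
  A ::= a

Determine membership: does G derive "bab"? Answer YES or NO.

Convert to CNF:
  S -> T0 A | T0 X2 | T1 X3 | a
  A -> a
  T0 -> a
  T1 -> b
  X2 -> S T0
  X3 -> T0 T0

CYK table (by increasing span):
  T[0,0] 'b' = {T1}  orig:{}
  T[1,1] 'a' = {A,S,T0}  orig:{A,S}
  T[2,2] 'b' = {T1}  orig:{}
  T[0,1] 'ba' = ∅
  T[1,2] 'ab' = ∅
  T[0,2] 'bab' = ∅

S ∉ T[0,2] ⇒ NO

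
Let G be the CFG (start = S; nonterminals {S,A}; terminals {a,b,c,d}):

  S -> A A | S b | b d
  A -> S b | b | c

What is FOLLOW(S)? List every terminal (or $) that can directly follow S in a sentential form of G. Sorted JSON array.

FIRST iteration:
iter 1:
  A via A→b: +{b}
  A via A→c: +{c}
  S via S→A A: +{b,c}
  S: {b,c}  A: {b,c}
iter 2: (no change)
  S: {b,c}  A: {b,c}

FOLLOW iteration:
FOLLOW(S) := {$}
round 1:
  A→S b: FOLLOW(S) ⊇ FIRST(b) = {b}; new: +{b}
  S→A A: FOLLOW(A) ⊇ FIRST(A) = {b,c}; new: +{b,c}
  S→A A: FOLLOW(A) ⊇ FOLLOW(S) ⊇ {$,b}; new: +{$}
  S: {$,b}  A: {$,b,c}
round 2: (no change)
  S: {$,b}  A: {$,b,c}

FOLLOW(S) = ["$", "b"]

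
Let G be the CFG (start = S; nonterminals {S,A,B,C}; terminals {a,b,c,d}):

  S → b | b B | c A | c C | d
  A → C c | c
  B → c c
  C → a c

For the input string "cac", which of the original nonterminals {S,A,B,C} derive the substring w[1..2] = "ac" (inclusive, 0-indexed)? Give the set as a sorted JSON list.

Convert to CNF:
  S -> T0 A | T0 C | T2 B | b | d
  A -> C T0 | c
  B -> T0 T0
  C -> T1 T0
  T0 -> c
  T1 -> a
  T2 -> b

CYK fill, restricted to cells inside w[1..2]:
  T[1,1] 'a' = {T1}  orig:{}
  T[2,2] 'c' = {A,T0}  orig:{A}
  T[1,2] 'ac' = {C}

Original NTs in T[1,2] deriving "ac": ["C"]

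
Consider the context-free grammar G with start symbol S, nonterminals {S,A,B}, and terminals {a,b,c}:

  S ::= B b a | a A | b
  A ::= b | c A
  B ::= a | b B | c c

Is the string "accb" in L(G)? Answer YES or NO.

Convert to CNF:
  S -> B X3 | T2 A | b
  A -> T0 A | b
  B -> T0 T0 | T1 B | a
  T0 -> c
  T1 -> b
  T2 -> a
  X3 -> T1 T2

Fill CYK table bottom-up:
  T[0,0] 'a' = {B,T2}  orig:{B}
  T[1,1] 'c' = {T0}  orig:{}
  T[2,2] 'c' = {T0}  orig:{}
  T[3,3] 'b' = {A,S,T1}  orig:{A,S}
  T[0,1] 'ac' = ∅
  T[1,2] 'cc' = {B}
  T[2,3] 'cb' = {A}
  T[0,2] 'acc' = ∅
  T[1,3] 'ccb' = {A}
  T[0,3] 'accb' = {S}

S ∈ T[0,3] ⇒ YES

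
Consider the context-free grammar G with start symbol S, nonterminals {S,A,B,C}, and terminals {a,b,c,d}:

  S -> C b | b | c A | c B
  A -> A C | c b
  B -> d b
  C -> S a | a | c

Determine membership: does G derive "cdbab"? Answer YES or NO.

Convert to CNF:
  S -> C T1 | T0 A | T0 B | b
  A -> A C | T0 T1
  B -> T2 T1
  C -> S T3 | a | c
  T0 -> c
  T1 -> b
  T2 -> d
  T3 -> a

Fill CYK table bottom-up:
  [0..0]={C,T0}  "c"  orig:{C}
  [1..1]={T2}  "d"  orig:{}
  [2..2]={S,T1}  "b"  orig:{S}
  [3..3]={C,T3}  "a"  orig:{C}
  [4..4]={S,T1}  "b"  orig:{S}
  [0..1]=∅  "cd"
  [1..2]={B}  "db"
  [2..3]={C}  "ba"
  [3..4]={S}  "ab"
  [0..2]={S}  "cdb"
  [1..3]=∅  "dba"
  [2..4]={S}  "bab"
  [0..3]={C}  "cdba"
  [1..4]=∅  "dbab"
  [0..4]={S}  "cdbab"

S ∈ T[0,4] ⇒ YES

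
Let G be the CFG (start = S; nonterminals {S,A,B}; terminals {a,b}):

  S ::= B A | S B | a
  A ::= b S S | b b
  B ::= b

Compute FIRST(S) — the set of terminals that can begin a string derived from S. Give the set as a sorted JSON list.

FIRST sets, iterate to fixpoint:
round 1:
  A via A→b S S: +{b}
  B via B→b: +{b}
  S via S→B A: +{b}
  S via S→a: +{a}
  FIRST(S)={a,b}  FIRST(A)={b}  FIRST(B)={b}
round 2: (no change)
  FIRST(S)={a,b}  FIRST(A)={b}  FIRST(B)={b}

FIRST(S) = ["a", "b"]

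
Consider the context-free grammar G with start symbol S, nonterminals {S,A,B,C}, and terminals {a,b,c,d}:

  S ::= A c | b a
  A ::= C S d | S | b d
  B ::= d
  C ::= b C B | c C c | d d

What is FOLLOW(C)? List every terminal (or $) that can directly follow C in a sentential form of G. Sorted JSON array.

FIRST iteration:
round 1:
  A via A→b d: +{b}
  B via B→d: +{d}
  C via C→b C B: +{b}
  C via C→c C c: +{c}
  C via C→d d: +{d}
  S via S→A c: +{b}
  FIRST[S]={b}  FIRST[A]={b}  FIRST[B]={d}  FIRST[C]={b,c,d}
round 2:
  A via A→C S d: +{c,d}
  S via S→A c: +{c,d}
  FIRST[S]={b,c,d}  FIRST[A]={b,c,d}  FIRST[B]={d}  FIRST[C]={b,c,d}
round 3: (no change)
  FIRST[S]={b,c,d}  FIRST[A]={b,c,d}  FIRST[B]={d}  FIRST[C]={b,c,d}

FOLLOW iteration:
initialize: $ ∈ FOLLOW(S)
[1]
  A→C S d: FOLLOW(C) ⊇ FIRST(S) = {b,c,d}; new: +{b,c,d}
  A→C S d: FOLLOW(S) ⊇ FIRST(d) = {d}; new: +{d}
  C→b C B: FOLLOW(B) ⊇ FOLLOW(C) ⊇ {b,c,d}; new: +{b,c,d}
  S→A c: FOLLOW(A) ⊇ FIRST(c) = {c}; new: +{c}
  S: {$,d}  A: {c}  B: {b,c,d}  C: {b,c,d}
[2]
  A→S: FOLLOW(S) ⊇ FOLLOW(A) ⊇ {c}; new: +{c}
  S: {$,c,d}  A: {c}  B: {b,c,d}  C: {b,c,d}
[3] (no change)
  S: {$,c,d}  A: {c}  B: {b,c,d}  C: {b,c,d}

FOLLOW(C) = ["b", "c", "d"]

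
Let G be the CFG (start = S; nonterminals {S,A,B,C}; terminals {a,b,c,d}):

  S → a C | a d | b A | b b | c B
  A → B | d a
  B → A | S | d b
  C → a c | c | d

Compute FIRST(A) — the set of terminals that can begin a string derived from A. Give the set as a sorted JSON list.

Compute FIRST by fixpoint:
round 1:
  A via A→d a: +{d}
  B via B→A: +{d}
  C via C→a c: +{a}
  C via C→c: +{c}
  C via C→d: +{d}
  S via S→a C: +{a}
  S via S→b A: +{b}
  S via S→c B: +{c}
  FIRST(S)={a,b,c}  FIRST(A)={d}  FIRST(B)={d}  FIRST(C)={a,c,d}
round 2:
  B via B→S: +{a,b,c}
  FIRST(S)={a,b,c}  FIRST(A)={d}  FIRST(B)={a,b,c,d}  FIRST(C)={a,c,d}
round 3:
  A via A→B: +{a,b,c}
  FIRST(S)={a,b,c}  FIRST(A)={a,b,c,d}  FIRST(B)={a,b,c,d}  FIRST(C)={a,c,d}
round 4: done
  FIRST(S)={a,b,c}  FIRST(A)={a,b,c,d}  FIRST(B)={a,b,c,d}  FIRST(C)={a,c,d}

FIRST(A) = ["a", "b", "c", "d"]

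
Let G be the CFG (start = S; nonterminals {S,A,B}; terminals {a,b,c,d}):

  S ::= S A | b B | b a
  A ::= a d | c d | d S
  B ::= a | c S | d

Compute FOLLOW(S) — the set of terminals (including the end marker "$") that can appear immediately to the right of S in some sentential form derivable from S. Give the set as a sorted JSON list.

Compute FIRST by fixpoint:
iter 1:
  A via A→a d: +{a}
  A via A→c d: +{c}
  A via A→d S: +{d}
  B via B→a: +{a}
  B via B→c S: +{c}
  B via B→d: +{d}
  S via S→b B: +{b}
  S: {b}  A: {a,c,d}  B: {a,c,d}
iter 2: — fixpoint
  S: {b}  A: {a,c,d}  B: {a,c,d}

FOLLOW sets:
seed FOLLOW(S) with $
pass 1:
  S→S A: FOLLOW(S) ⊇ FIRST(A) = {a,c,d}; new: +{a,c,d}
  S→S A: FOLLOW(A) ⊇ FOLLOW(S) ⊇ {$,a,c,d}; new: +{$,a,c,d}
  S→b B: FOLLOW(B) ⊇ FOLLOW(S) ⊇ {$,a,c,d}; new: +{$,a,c,d}
  S: {$,a,c,d}  A: {$,a,c,d}  B: {$,a,c,d}
pass 2: (stable)
  S: {$,a,c,d}  A: {$,a,c,d}  B: {$,a,c,d}

FOLLOW(S) = ["$", "a", "c", "d"]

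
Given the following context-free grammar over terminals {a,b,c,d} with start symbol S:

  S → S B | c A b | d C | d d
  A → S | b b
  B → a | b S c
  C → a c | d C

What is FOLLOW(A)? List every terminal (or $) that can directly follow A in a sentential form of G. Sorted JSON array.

Compute FIRST by fixpoint:
[1]
  A via A→b b: +{b}
  B via B→a: +{a}
  B via B→b S c: +{b}
  C via C→a c: +{a}
  C via C→d C: +{d}
  S via S→c A b: +{c}
  S via S→d C: +{d}
  FIRST[S]={c,d}  FIRST[A]={b}  FIRST[B]={a,b}  FIRST[C]={a,d}
[2]
  A via A→S: +{c,d}
  FIRST[S]={c,d}  FIRST[A]={b,c,d}  FIRST[B]={a,b}  FIRST[C]={a,d}
[3] (no change)
  FIRST[S]={c,d}  FIRST[A]={b,c,d}  FIRST[B]={a,b}  FIRST[C]={a,d}

FOLLOW sets:
seed FOLLOW(S) with $
[1]
  B→b S c: FOLLOW(S) ⊇ FIRST(c) = {c}; new: +{c}
  S→S B: FOLLOW(S) ⊇ FIRST(B) = {a,b}; new: +{a,b}
  S→S B: FOLLOW(B) ⊇ FOLLOW(S) ⊇ {$,a,b,c}; new: +{$,a,b,c}
  S→c A b: FOLLOW(A) ⊇ FIRST(b) = {b}; new: +{b}
  S→d C: FOLLOW(C) ⊇ FOLLOW(S) ⊇ {$,a,b,c}; new: +{$,a,b,c}
  FOLLOW(S)={$,a,b,c}  FOLLOW(A)={b}  FOLLOW(B)={$,a,b,c}  FOLLOW(C)={$,a,b,c}
[2] (stable)
  FOLLOW(S)={$,a,b,c}  FOLLOW(A)={b}  FOLLOW(B)={$,a,b,c}  FOLLOW(C)={$,a,b,c}

FOLLOW(A) = ["b"]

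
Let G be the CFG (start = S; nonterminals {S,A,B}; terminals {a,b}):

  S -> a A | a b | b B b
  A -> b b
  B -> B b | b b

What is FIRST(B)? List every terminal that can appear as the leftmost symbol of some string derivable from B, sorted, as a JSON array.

FIRST sets, iterate to fixpoint:
iter 1:
  A via A→b b: +{b}
  B via B→b b: +{b}
  S via S→a A: +{a}
  S via S→b B b: +{b}
  FIRST[S]={a,b}  FIRST[A]={b}  FIRST[B]={b}
iter 2: (no change)
  FIRST[S]={a,b}  FIRST[A]={b}  FIRST[B]={b}

FIRST(B) = ["b"]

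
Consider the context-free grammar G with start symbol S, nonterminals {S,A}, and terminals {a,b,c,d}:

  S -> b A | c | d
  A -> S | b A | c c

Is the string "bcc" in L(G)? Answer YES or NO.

Convert to CNF:
  S -> T0 A | c | d
  A -> T0 A | T1 T1 | c | d
  T0 -> b
  T1 -> c

CYK fill:
  cell(0,0) b: {T0}  orig:{}
  cell(1,1) c: {A,S,T1}  orig:{A,S}
  cell(2,2) c: {A,S,T1}  orig:{A,S}
  cell(0,1) bc: {A,S}
  cell(1,2) cc: {A}
  cell(0,2) bcc: {A,S}

S ∈ T[0,2] ⇒ YES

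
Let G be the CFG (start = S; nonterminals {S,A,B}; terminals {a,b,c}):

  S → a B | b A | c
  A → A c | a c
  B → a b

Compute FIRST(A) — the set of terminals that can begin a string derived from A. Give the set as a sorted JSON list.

FIRST iteration:
iter 1:
  A via A→a c: +{a}
  B via B→a b: +{a}
  S via S→a B: +{a}
  S via S→b A: +{b}
  S via S→c: +{c}
  S: {a,b,c}  A: {a}  B: {a}
iter 2: done
  S: {a,b,c}  A: {a}  B: {a}

FIRST(A) = ["a"]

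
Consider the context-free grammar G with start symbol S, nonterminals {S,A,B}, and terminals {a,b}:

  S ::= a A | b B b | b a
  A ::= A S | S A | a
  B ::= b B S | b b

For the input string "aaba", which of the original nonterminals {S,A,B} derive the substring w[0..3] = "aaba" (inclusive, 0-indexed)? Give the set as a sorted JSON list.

Convert to CNF:
  S -> T0 T1 | T0 X3 | T1 A
  A -> A S | S A | a
  B -> T0 T0 | T0 X2
  T0 -> b
  T1 -> a
  X2 -> B S
  X3 -> B T0

CYK fill (cells [i..j] with 0 ≤ i ≤ j ≤ 3 only):
  cell(0,0) a: {A,T1}  orig:{A}
  cell(1,1) a: {A,T1}  orig:{A}
  cell(2,2) b: {T0}  orig:{}
  cell(3,3) a: {A,T1}  orig:{A}
  cell(0,1) aa: {S}
  cell(1,2) ab: ∅
  cell(2,3) ba: {S}
  cell(0,2) aab: ∅
  cell(1,3) aba: {A}
  cell(0,3) aaba: {S}

Original NTs in T[0,3] deriving "aaba": ["S"]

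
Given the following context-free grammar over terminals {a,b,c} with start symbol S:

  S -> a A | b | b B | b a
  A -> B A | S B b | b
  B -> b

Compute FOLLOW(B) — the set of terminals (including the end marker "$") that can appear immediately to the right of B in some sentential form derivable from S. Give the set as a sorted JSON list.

FIRST iteration:
[1]
  A via A→b: +{b}
  B via B→b: +{b}
  S via S→a A: +{a}
  S via S→b: +{b}
  S: {a,b}  A: {b}  B: {b}
[2]
  A via A→S B b: +{a}
  S: {a,b}  A: {a,b}  B: {b}
[3] — fixpoint
  S: {a,b}  A: {a,b}  B: {b}

FOLLOW sets:
initialize: $ ∈ FOLLOW(S)
pass 1:
  A→B A: FOLLOW(B) ⊇ FIRST(A) = {a,b}; new: +{a,b}
  A→S B b: FOLLOW(S) ⊇ FIRST(B) = {b}; new: +{b}
  S→a A: FOLLOW(A) ⊇ FOLLOW(S) ⊇ {$,b}; new: +{$,b}
  S→b B: FOLLOW(B) ⊇ FOLLOW(S) ⊇ {$,b}; new: +{$}
  FOLLOW[S]={$,b}  FOLLOW[A]={$,b}  FOLLOW[B]={$,a,b}
pass 2: (no change)
  FOLLOW[S]={$,b}  FOLLOW[A]={$,b}  FOLLOW[B]={$,a,b}

FOLLOW(B) = ["$", "a", "b"]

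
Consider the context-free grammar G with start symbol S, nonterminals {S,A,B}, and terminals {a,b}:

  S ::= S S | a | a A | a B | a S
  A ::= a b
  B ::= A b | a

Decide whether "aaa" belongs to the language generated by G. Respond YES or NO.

CNF form of G:
  S -> S S | T0 A | T0 B | T0 S | a
  A -> T0 T1
  B -> A T1 | a
  T0 -> a
  T1 -> b

CYK table (by increasing span):
  [0..0]={B,S,T0}  "a"  orig:{B,S}
  [1..1]={B,S,T0}  "a"  orig:{B,S}
  [2..2]={B,S,T0}  "a"  orig:{B,S}
  [0..1]={S}  "aa"
  [1..2]={S}  "aa"
  [0..2]={S}  "aaa"

S ∈ T[0,2] ⇒ YES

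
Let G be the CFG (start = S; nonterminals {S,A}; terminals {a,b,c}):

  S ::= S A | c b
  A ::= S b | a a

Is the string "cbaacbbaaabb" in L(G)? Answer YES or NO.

Convert to CNF:
  S -> S A | T2 T0
  A -> S T0 | T1 T1
  T0 -> b
  T1 -> a
  T2 -> c

CYK fill:
  T[0,0] 'c' = {T2}  orig:{}
  T[1,1] 'b' = {T0}  orig:{}
  T[2,2] 'a' = {T1}  orig:{}
  T[3,3] 'a' = {T1}  orig:{}
  T[4,4] 'c' = {T2}  orig:{}
  T[5,5] 'b' = {T0}  orig:{}
  T[6,6] 'b' = {T0}  orig:{}
  T[7,7] 'a' = {T1}  orig:{}
  T[8,8] 'a' = {T1}  orig:{}
  T[9,9] 'a' = {T1}  orig:{}
  T[10,10] 'b' = {T0}  orig:{}
  T[11,11] 'b' = {T0}  orig:{}
  T[0,1] 'cb' = {S}
  T[1,2] 'ba' = ∅
  T[2,3] 'aa' = {A}
  T[3,4] 'ac' = ∅
  T[4,5] 'cb' = {S}
  T[5,6] 'bb' = ∅
  T[6,7] 'ba' = ∅
  T[7,8] 'aa' = {A}
  T[8,9] 'aa' = {A}
  T[9,10] 'ab' = ∅
  T[10,11] 'bb' = ∅
  T[0,2] 'cba' = ∅
  T[1,3] 'baa' = ∅
  T[2,4] 'aac' = ∅
  T[3,5] 'acb' = ∅
  T[4,6] 'cbb' = {A}
  T[5,7] 'bba' = ∅
  T[6,8] 'baa' = ∅
  T[7,9] 'aaa' = ∅
  T[8,10] 'aab' = ∅
  T[9,11] 'abb' = ∅
  T[0,3] 'cbaa' = {S}
  T[1,4] 'baac' = ∅
  T[2,5] 'aacb' = ∅
  T[3,6] 'acbb' = ∅
  T[4,7] 'cbba' = ∅
  T[5,8] 'bbaa' = ∅
  T[6,9] 'baaa' = ∅
  T[7,10] 'aaab' = ∅
  T[8,11] 'aabb' = ∅
  T[0,4] 'cbaac' = ∅
  T[1,5] 'baacb' = ∅
  T[2,6] 'aacbb' = ∅
  T[3,7] 'acbba' = ∅
  T[4,8] 'cbbaa' = ∅
  T[5,9] 'bbaaa' = ∅
  T[6,10] 'baaab' = ∅
  T[7,11] 'aaabb' = ∅
  T[0,5] 'cbaacb' = ∅
  T[1,6] 'baacbb' = ∅
  T[2,7] 'aacbba' = ∅
  T[3,8] 'acbbaa' = ∅
  T[4,9] 'cbbaaa' = ∅
  T[5,10] 'bbaaab' = ∅
  T[6,11] 'baaabb' = ∅
  T[0,6] 'cbaacbb' = {S}
  T[1,7] 'baacbba' = ∅
  T[2,8] 'aacbbaa' = ∅
  T[3,9] 'acbbaaa' = ∅
  T[4,10] 'cbbaaab' = ∅
  T[5,11] 'bbaaabb' = ∅
  T[0,7] 'cbaacbba' = ∅
  T[1,8] 'baacbbaa' = ∅
  T[2,9] 'aacbbaaa' = ∅
  T[3,10] 'acbbaaab' = ∅
  T[4,11] 'cbbaaabb' = ∅
  T[0,8] 'cbaacbbaa' = {S}
  T[1,9] 'baacbbaaa' = ∅
  T[2,10] 'aacbbaaab' = ∅
  T[3,11] 'acbbaaabb' = ∅
  T[0,9] 'cbaacbbaaa' = ∅
  T[1,10] 'baacbbaaab' = ∅
  T[2,11] 'aacbbaaabb' = ∅
  T[0,10] 'cbaacbbaaab' = ∅
  T[1,11] 'baacbbaaabb' = ∅
  T[0,11] 'cbaacbbaaabb' = ∅

S ∉ T[0,11] ⇒ NO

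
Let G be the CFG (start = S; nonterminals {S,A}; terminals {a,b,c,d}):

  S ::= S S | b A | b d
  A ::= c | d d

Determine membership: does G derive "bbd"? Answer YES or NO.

Convert to CNF:
  S -> S S | T1 A | T1 T0
  A -> T0 T0 | c
  T0 -> d
  T1 -> b

Fill CYK table bottom-up:
  [0..0]={T1}  "b"  orig:{}
  [1..1]={T1}  "b"  orig:{}
  [2..2]={T0}  "d"  orig:{}
  [0..1]=∅  "bb"
  [1..2]={S}  "bd"
  [0..2]=∅  "bbd"

S ∉ T[0,2] ⇒ NO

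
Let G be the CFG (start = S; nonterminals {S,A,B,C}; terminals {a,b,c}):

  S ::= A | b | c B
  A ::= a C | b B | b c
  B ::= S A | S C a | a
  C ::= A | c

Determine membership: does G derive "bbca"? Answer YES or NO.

Convert to CNF:
  S -> T0 C | T1 B | T1 T2 | T2 B | b
  A -> T0 C | T1 B | T1 T2
  B -> S A | S X3 | a
  C -> T0 C | T1 B | T1 T2 | c
  T0 -> a
  T1 -> b
  T2 -> c
  X3 -> C T0

CYK fill:
  cell(0,0) b: {S,T1}  orig:{S}
  cell(1,1) b: {S,T1}  orig:{S}
  cell(2,2) c: {C,T2}  orig:{C}
  cell(3,3) a: {B,T0}  orig:{B}
  cell(0,1) bb: ∅
  cell(1,2) bc: {A,C,S}
  cell(2,3) ca: {S,X3}  orig:{S}
  cell(0,2) bbc: {B}
  cell(1,3) bca: {B,X3}  orig:{B}
  cell(0,3) bbca: {A,B,C,S}

S ∈ T[0,3] ⇒ YES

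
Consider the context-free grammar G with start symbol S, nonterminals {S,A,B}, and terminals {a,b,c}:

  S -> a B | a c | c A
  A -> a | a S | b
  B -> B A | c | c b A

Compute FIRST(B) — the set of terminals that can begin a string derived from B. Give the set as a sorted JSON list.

FIRST iteration:
pass 1:
  A via A→a: +{a}
  A via A→b: +{b}
  B via B→c: +{c}
  S via S→a B: +{a}
  S via S→c A: +{c}
  FIRST(S)={a,c}  FIRST(A)={a,b}  FIRST(B)={c}
pass 2: (stable)
  FIRST(S)={a,c}  FIRST(A)={a,b}  FIRST(B)={c}

FIRST(B) = ["c"]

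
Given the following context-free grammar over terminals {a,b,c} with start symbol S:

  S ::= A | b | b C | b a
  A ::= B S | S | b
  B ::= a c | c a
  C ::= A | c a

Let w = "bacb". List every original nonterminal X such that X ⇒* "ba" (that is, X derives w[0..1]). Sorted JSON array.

CNF form of G:
  S -> B S | T0 C | T0 T1 | b
  A -> B S | T0 C | T0 T1 | b
  B -> T1 T2 | T2 T1
  C -> B S | T0 C | T0 T1 | T2 T1 | b
  T0 -> b
  T1 -> a
  T2 -> c

CYK fill (cells [i..j] with 0 ≤ i ≤ j ≤ 1 only):
  T[0,0] 'b' = {A,C,S,T0}  orig:{A,C,S}
  T[1,1] 'a' = {T1}  orig:{}
  T[0,1] 'ba' = {A,C,S}

Original NTs in T[0,1] deriving "ba": ["A", "C", "S"]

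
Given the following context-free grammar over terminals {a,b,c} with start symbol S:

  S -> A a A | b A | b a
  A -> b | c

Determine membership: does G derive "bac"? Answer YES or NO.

CNF form of G:
  S -> A X2 | T1 A | T1 T0
  A -> b | c
  T0 -> a
  T1 -> b
  X2 -> T0 A

CYK fill:
  T[0,0] 'b' = {A,T1}  orig:{A}
  T[1,1] 'a' = {T0}  orig:{}
  T[2,2] 'c' = {A}
  T[0,1] 'ba' = {S}
  T[1,2] 'ac' = {X2}  orig:{}
  T[0,2] 'bac' = {S}

S ∈ T[0,2] ⇒ YES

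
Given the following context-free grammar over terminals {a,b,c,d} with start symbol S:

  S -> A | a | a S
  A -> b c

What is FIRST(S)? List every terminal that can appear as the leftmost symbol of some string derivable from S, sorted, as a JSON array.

FIRST iteration:
pass 1:
  A via A→b c: +{b}
  S via S→A: +{b}
  S via S→a: +{a}
  FIRST(S)={a,b}  FIRST(A)={b}
pass 2: (stable)
  FIRST(S)={a,b}  FIRST(A)={b}

FIRST(S) = ["a", "b"]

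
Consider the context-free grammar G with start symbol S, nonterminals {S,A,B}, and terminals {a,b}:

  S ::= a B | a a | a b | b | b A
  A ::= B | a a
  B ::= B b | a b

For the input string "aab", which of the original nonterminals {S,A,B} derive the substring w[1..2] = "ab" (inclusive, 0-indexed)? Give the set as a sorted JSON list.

Convert to CNF:
  S -> T0 A | T1 B | T1 T0 | T1 T1 | b
  A -> B T0 | T1 T0 | T1 T1
  B -> B T0 | T1 T0
  T0 -> b
  T1 -> a

CYK fill, restricted to cells inside w[1..2]:
  [1..1]={T1}  "a"  orig:{}
  [2..2]={S,T0}  "b"  orig:{S}
  [1..2]={A,B,S}  "ab"

Original NTs in T[1,2] deriving "ab": ["A", "B", "S"]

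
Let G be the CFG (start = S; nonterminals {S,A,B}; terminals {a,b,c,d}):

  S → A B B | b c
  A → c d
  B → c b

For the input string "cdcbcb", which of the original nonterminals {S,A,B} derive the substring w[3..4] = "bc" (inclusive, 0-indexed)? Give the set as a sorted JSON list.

Convert to CNF:
  S -> A X3 | T2 T0
  A -> T0 T1
  B -> T0 T2
  T0 -> c
  T1 -> d
  T2 -> b
  X3 -> B B

CYK table (by increasing span) — only the sub-triangle for w[3..4]:
  T[3,3] 'b' = {T2}  orig:{}
  T[4,4] 'c' = {T0}  orig:{}
  T[3,4] 'bc' = {S}

Original NTs in T[3,4] deriving "bc": ["S"]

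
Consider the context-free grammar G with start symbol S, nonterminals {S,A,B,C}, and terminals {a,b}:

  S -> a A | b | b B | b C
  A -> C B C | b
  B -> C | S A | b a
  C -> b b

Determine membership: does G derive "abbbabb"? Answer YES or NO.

Convert to CNF:
  S -> T0 B | T0 C | T1 A | b
  A -> C X2 | b
  B -> S A | T0 T0 | T0 T1
  C -> T0 T0
  T0 -> b
  T1 -> a
  X2 -> B C

Fill CYK table bottom-up:
  cell(0,0) a: {T1}  orig:{}
  cell(1,1) b: {A,S,T0}  orig:{A,S}
  cell(2,2) b: {A,S,T0}  orig:{A,S}
  cell(3,3) b: {A,S,T0}  orig:{A,S}
  cell(4,4) a: {T1}  orig:{}
  cell(5,5) b: {A,S,T0}  orig:{A,S}
  cell(6,6) b: {A,S,T0}  orig:{A,S}
  cell(0,1) ab: {S}
  cell(1,2) bb: {B,C}
  cell(2,3) bb: {B,C}
  cell(3,4) ba: {B}
  cell(4,5) ab: {S}
  cell(5,6) bb: {B,C}
  cell(0,2) abb: {B}
  cell(1,3) bbb: {S}
  cell(2,4) bba: {S}
  cell(3,5) bab: ∅
  cell(4,6) abb: {B}
  cell(0,3) abbb: ∅
  cell(1,4) bbba: ∅
  cell(2,5) bbab: {B}
  cell(3,6) babb: {S,X2}  orig:{S}
  cell(0,4) abbba: ∅
  cell(1,5) bbbab: {S}
  cell(2,6) bbabb: ∅
  cell(0,5) abbbab: ∅
  cell(1,6) bbbabb: {A,B}
  cell(0,6) abbbabb: {S}

S ∈ T[0,6] ⇒ YES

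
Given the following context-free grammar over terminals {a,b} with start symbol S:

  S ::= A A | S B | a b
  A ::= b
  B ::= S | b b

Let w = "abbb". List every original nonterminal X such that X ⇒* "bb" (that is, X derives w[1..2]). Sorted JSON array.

CNF form of G:
  S -> A A | S B | T0 T1
  A -> b
  B -> A A | S B | T0 T1 | T1 T1
  T0 -> a
  T1 -> b

Fill CYK table bottom-up — only the sub-triangle for w[1..2]:
  [1..1]={A,T1}  "b"  orig:{A}
  [2..2]={A,T1}  "b"  orig:{A}
  [1..2]={B,S}  "bb"

Original NTs in T[1,2] deriving "bb": ["B", "S"]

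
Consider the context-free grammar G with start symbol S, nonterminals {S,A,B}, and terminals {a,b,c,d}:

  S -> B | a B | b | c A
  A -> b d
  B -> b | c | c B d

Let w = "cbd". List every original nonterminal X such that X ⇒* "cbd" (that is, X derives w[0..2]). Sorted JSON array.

Convert to CNF:
  S -> T2 A | T2 X5 | T3 B | b | c
  A -> T0 T1
  B -> T2 X4 | b | c
  T0 -> b
  T1 -> d
  T2 -> c
  T3 -> a
  X4 -> B T1
  X5 -> B T1

CYK fill, restricted to cells inside w[0..2]:
  [0..0]={B,S,T2}  "c"  orig:{B,S}
  [1..1]={B,S,T0}  "b"  orig:{B,S}
  [2..2]={T1}  "d"  orig:{}
  [0..1]=∅  "cb"
  [1..2]={A,X4,X5}  "bd"  orig:{A}
  [0..2]={B,S}  "cbd"

Original NTs in T[0,2] deriving "cbd": ["B", "S"]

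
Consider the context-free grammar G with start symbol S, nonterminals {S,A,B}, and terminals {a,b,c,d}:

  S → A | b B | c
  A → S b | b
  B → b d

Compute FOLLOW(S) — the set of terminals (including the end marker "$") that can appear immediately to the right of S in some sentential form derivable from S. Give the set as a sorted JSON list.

FIRST sets, iterate to fixpoint:
round 1:
  A via A→b: +{b}
  B via B→b d: +{b}
  S via S→A: +{b}
  S via S→c: +{c}
  S: {b,c}  A: {b}  B: {b}
round 2:
  A via A→S b: +{c}
  S: {b,c}  A: {b,c}  B: {b}
round 3: (stable)
  S: {b,c}  A: {b,c}  B: {b}

Compute FOLLOW by fixpoint:
seed FOLLOW(S) with $
[1]
  A→S b: FOLLOW(S) ⊇ FIRST(b) = {b}; new: +{b}
  S→A: FOLLOW(A) ⊇ FOLLOW(S) ⊇ {$,b}; new: +{$,b}
  S→b B: FOLLOW(B) ⊇ FOLLOW(S) ⊇ {$,b}; new: +{$,b}
  FOLLOW[S]={$,b}  FOLLOW[A]={$,b}  FOLLOW[B]={$,b}
[2] done
  FOLLOW[S]={$,b}  FOLLOW[A]={$,b}  FOLLOW[B]={$,b}

FOLLOW(S) = ["$", "b"]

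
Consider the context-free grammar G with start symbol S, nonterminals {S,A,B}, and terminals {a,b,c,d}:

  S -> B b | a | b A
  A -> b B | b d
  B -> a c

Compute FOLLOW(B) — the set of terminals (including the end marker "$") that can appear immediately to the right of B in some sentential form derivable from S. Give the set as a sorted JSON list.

Compute FIRST by fixpoint:
[1]
  A via A→b B: +{b}
  B via B→a c: +{a}
  S via S→B b: +{a}
  S via S→b A: +{b}
  FIRST[S]={a,b}  FIRST[A]={b}  FIRST[B]={a}
[2] (stable)
  FIRST[S]={a,b}  FIRST[A]={b}  FIRST[B]={a}

Compute FOLLOW by fixpoint:
initialize: $ ∈ FOLLOW(S)
[1]
  S→B b: FOLLOW(B) ⊇ FIRST(b) = {b}; new: +{b}
  S→b A: FOLLOW(A) ⊇ FOLLOW(S) ⊇ {$}; new: +{$}
  S: {$}  A: {$}  B: {b}
[2]
  A→b B: FOLLOW(B) ⊇ FOLLOW(A) ⊇ {$}; new: +{$}
  S: {$}  A: {$}  B: {$,b}
[3] (stable)
  S: {$}  A: {$}  B: {$,b}

FOLLOW(B) = ["$", "b"]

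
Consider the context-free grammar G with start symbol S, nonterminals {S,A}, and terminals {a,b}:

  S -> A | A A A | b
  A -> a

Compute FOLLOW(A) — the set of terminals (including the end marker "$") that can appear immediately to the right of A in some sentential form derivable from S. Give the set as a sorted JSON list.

FIRST iteration:
round 1:
  A via A→a: +{a}
  S via S→A: +{a}
  S via S→b: +{b}
  FIRST(S)={a,b}  FIRST(A)={a}
round 2: (stable)
  FIRST(S)={a,b}  FIRST(A)={a}

Compute FOLLOW by fixpoint:
initialize: $ ∈ FOLLOW(S)
round 1:
  S→A: FOLLOW(A) ⊇ FOLLOW(S) ⊇ {$}; new: +{$}
  S→A A A: FOLLOW(A) ⊇ FIRST(A) = {a}; new: +{a}
  FOLLOW[S]={$}  FOLLOW[A]={$,a}
round 2: — fixpoint
  FOLLOW[S]={$}  FOLLOW[A]={$,a}

FOLLOW(A) = ["$", "a"]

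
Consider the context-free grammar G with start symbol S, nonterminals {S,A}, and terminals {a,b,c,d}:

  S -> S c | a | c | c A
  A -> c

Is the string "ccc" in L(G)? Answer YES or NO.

Convert to CNF:
  S -> S T0 | T0 A | a | c
  A -> c
  T0 -> c

Fill CYK table bottom-up:
  cell(0,0) c: {A,S,T0}  orig:{A,S}
  cell(1,1) c: {A,S,T0}  orig:{A,S}
  cell(2,2) c: {A,S,T0}  orig:{A,S}
  cell(0,1) cc: {S}
  cell(1,2) cc: {S}
  cell(0,2) ccc: {S}

S ∈ T[0,2] ⇒ YES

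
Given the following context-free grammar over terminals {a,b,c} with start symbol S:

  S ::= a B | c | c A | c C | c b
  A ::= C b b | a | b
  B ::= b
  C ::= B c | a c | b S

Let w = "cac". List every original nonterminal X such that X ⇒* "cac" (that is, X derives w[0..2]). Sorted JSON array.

Convert to CNF:
  S -> T1 A | T1 C | T1 T0 | T2 B | c
  A -> C X3 | a | b
  B -> b
  C -> B T1 | T0 S | T2 T1
  T0 -> b
  T1 -> c
  T2 -> a
  X3 -> T0 T0

CYK table (by increasing span) — only the sub-triangle for w[0..2]:
  cell(0,0) c: {S,T1}  orig:{S}
  cell(1,1) a: {A,T2}  orig:{A}
  cell(2,2) c: {S,T1}  orig:{S}
  cell(0,1) ca: {S}
  cell(1,2) ac: {C}
  cell(0,2) cac: {S}

Original NTs in T[0,2] deriving "cac": ["S"]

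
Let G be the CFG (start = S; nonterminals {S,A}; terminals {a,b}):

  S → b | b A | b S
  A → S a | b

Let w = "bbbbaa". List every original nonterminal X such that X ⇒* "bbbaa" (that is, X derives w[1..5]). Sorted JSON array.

CNF form of G:
  S -> T1 A | T1 S | b
  A -> S T0 | b
  T0 -> a
  T1 -> b

Fill CYK table bottom-up, restricted to cells inside w[1..5]:
  T[1,1] 'b' = {A,S,T1}  orig:{A,S}
  T[2,2] 'b' = {A,S,T1}  orig:{A,S}
  T[3,3] 'b' = {A,S,T1}  orig:{A,S}
  T[4,4] 'a' = {T0}  orig:{}
  T[5,5] 'a' = {T0}  orig:{}
  T[1,2] 'bb' = {S}
  T[2,3] 'bb' = {S}
  T[3,4] 'ba' = {A}
  T[4,5] 'aa' = ∅
  T[1,3] 'bbb' = {S}
  T[2,4] 'bba' = {A,S}
  T[3,5] 'baa' = ∅
  T[1,4] 'bbba' = {A,S}
  T[2,5] 'bbaa' = {A}
  T[1,5] 'bbbaa' = {A,S}

Original NTs in T[1,5] deriving "bbbaa": ["A", "S"]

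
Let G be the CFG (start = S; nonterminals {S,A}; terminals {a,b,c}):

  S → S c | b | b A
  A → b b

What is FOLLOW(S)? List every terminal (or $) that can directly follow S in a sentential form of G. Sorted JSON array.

FIRST iteration:
round 1:
  A via A→b b: +{b}
  S via S→b: +{b}
  FIRST[S]={b}  FIRST[A]={b}
round 2: (stable)
  FIRST[S]={b}  FIRST[A]={b}

Compute FOLLOW by fixpoint:
seed FOLLOW(S) with $
pass 1:
  S→S c: FOLLOW(S) ⊇ FIRST(c) = {c}; new: +{c}
  S→b A: FOLLOW(A) ⊇ FOLLOW(S) ⊇ {$,c}; new: +{$,c}
  S: {$,c}  A: {$,c}
pass 2: done
  S: {$,c}  A: {$,c}

FOLLOW(S) = ["$", "c"]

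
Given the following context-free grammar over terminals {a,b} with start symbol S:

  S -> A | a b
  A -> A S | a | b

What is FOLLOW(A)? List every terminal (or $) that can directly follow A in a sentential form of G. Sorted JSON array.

Compute FIRST by fixpoint:
round 1:
  A via A→a: +{a}
  A via A→b: +{b}
  S via S→A: +{a,b}
  FIRST(S)={a,b}  FIRST(A)={a,b}
round 2: (stable)
  FIRST(S)={a,b}  FIRST(A)={a,b}

FOLLOW sets:
seed FOLLOW(S) with $
iter 1:
  A→A S: FOLLOW(A) ⊇ FIRST(S) = {a,b}; new: +{a,b}
  A→A S: FOLLOW(S) ⊇ FOLLOW(A) ⊇ {a,b}; new: +{a,b}
  S→A: FOLLOW(A) ⊇ FOLLOW(S) ⊇ {$,a,b}; new: +{$}
  FOLLOW(S)={$,a,b}  FOLLOW(A)={$,a,b}
iter 2: done
  FOLLOW(S)={$,a,b}  FOLLOW(A)={$,a,b}

FOLLOW(A) = ["$", "a", "b"]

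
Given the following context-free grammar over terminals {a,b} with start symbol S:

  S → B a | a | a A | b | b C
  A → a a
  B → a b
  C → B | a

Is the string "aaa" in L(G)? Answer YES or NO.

Convert to CNF:
  S -> B T0 | T0 A | T1 C | a | b
  A -> T0 T0
  B -> T0 T1
  C -> T0 T1 | a
  T0 -> a
  T1 -> b

CYK fill:
  T[0,0] 'a' = {C,S,T0}  orig:{C,S}
  T[1,1] 'a' = {C,S,T0}  orig:{C,S}
  T[2,2] 'a' = {C,S,T0}  orig:{C,S}
  T[0,1] 'aa' = {A}
  T[1,2] 'aa' = {A}
  T[0,2] 'aaa' = {S}

S ∈ T[0,2] ⇒ YES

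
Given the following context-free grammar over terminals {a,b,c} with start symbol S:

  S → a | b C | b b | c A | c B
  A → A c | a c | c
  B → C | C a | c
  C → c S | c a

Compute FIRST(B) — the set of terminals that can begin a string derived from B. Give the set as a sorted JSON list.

FIRST iteration:
iter 1:
  A via A→a c: +{a}
  A via A→c: +{c}
  B via B→c: +{c}
  C via C→c S: +{c}
  S via S→a: +{a}
  S via S→b C: +{b}
  S via S→c A: +{c}
  FIRST(S)={a,b,c}  FIRST(A)={a,c}  FIRST(B)={c}  FIRST(C)={c}
iter 2: (stable)
  FIRST(S)={a,b,c}  FIRST(A)={a,c}  FIRST(B)={c}  FIRST(C)={c}

FIRST(B) = ["c"]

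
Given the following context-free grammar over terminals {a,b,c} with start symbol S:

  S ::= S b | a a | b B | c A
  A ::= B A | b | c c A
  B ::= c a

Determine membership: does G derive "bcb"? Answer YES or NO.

CNF form of G:
  S -> S T2 | T0 A | T1 T1 | T2 B
  A -> B A | T0 X3 | b
  B -> T0 T1
  T0 -> c
  T1 -> a
  T2 -> b
  X3 -> T0 A

CYK table (by increasing span):
  cell(0,0) b: {A,T2}  orig:{A}
  cell(1,1) c: {T0}  orig:{}
  cell(2,2) b: {A,T2}  orig:{A}
  cell(0,1) bc: ∅
  cell(1,2) cb: {S,X3}  orig:{S}
  cell(0,2) bcb: ∅

S ∉ T[0,2] ⇒ NO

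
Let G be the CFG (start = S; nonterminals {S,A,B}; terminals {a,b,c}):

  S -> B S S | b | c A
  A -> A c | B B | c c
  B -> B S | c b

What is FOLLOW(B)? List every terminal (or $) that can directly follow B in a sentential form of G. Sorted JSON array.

Compute FIRST by fixpoint:
pass 1:
  A via A→c c: +{c}
  B via B→c b: +{c}
  S via S→B S S: +{c}
  S via S→b: +{b}
  FIRST(S)={b,c}  FIRST(A)={c}  FIRST(B)={c}
pass 2: — fixpoint
  FIRST(S)={b,c}  FIRST(A)={c}  FIRST(B)={c}

FOLLOW sets:
seed FOLLOW(S) with $
iter 1:
  A→A c: FOLLOW(A) ⊇ FIRST(c) = {c}; new: +{c}
  A→B B: FOLLOW(B) ⊇ FIRST(B) = {c}; new: +{c}
  B→B S: FOLLOW(B) ⊇ FIRST(S) = {b,c}; new: +{b}
  B→B S: FOLLOW(S) ⊇ FOLLOW(B) ⊇ {b,c}; new: +{b,c}
  S→c A: FOLLOW(A) ⊇ FOLLOW(S) ⊇ {$,b,c}; new: +{$,b}
  S: {$,b,c}  A: {$,b,c}  B: {b,c}
iter 2:
  A→B B: FOLLOW(B) ⊇ FOLLOW(A) ⊇ {$,b,c}; new: +{$}
  S: {$,b,c}  A: {$,b,c}  B: {$,b,c}
iter 3: (no change)
  S: {$,b,c}  A: {$,b,c}  B: {$,b,c}

FOLLOW(B) = ["$", "b", "c"]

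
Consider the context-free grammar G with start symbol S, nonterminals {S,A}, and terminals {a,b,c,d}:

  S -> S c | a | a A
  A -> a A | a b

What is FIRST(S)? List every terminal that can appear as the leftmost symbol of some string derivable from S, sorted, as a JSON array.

FIRST sets, iterate to fixpoint:
pass 1:
  A via A→a A: +{a}
  S via S→a: +{a}
  FIRST(S)={a}  FIRST(A)={a}
pass 2: (no change)
  FIRST(S)={a}  FIRST(A)={a}

FIRST(S) = ["a"]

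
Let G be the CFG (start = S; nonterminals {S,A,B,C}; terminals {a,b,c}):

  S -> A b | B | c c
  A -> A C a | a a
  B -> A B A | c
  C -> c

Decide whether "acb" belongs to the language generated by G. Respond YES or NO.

Convert to CNF:
  S -> A T1 | A X5 | T2 T2 | c
  A -> A X3 | T0 T0
  B -> A X4 | c
  C -> c
  T0 -> a
  T1 -> b
  T2 -> c
  X3 -> C T0
  X4 -> B A
  X5 -> B A

CYK table (by increasing span):
  T[0,0] 'a' = {T0}  orig:{}
  T[1,1] 'c' = {B,C,S,T2}  orig:{B,C,S}
  T[2,2] 'b' = {T1}  orig:{}
  T[0,1] 'ac' = ∅
  T[1,2] 'cb' = ∅
  T[0,2] 'acb' = ∅

S ∉ T[0,2] ⇒ NO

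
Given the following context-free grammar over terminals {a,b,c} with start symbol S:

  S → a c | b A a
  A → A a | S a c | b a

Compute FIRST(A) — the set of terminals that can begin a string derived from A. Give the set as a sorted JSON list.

Compute FIRST by fixpoint:
pass 1:
  A via A→b a: +{b}
  S via S→a c: +{a}
  S via S→b A a: +{b}
  FIRST(S)={a,b}  FIRST(A)={b}
pass 2:
  A via A→S a c: +{a}
  FIRST(S)={a,b}  FIRST(A)={a,b}
pass 3: (stable)
  FIRST(S)={a,b}  FIRST(A)={a,b}

FIRST(A) = ["a", "b"]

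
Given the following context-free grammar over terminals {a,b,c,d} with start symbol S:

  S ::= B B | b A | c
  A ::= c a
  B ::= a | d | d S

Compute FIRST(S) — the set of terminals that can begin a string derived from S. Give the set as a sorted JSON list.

FIRST sets, iterate to fixpoint:
round 1:
  A via A→c a: +{c}
  B via B→a: +{a}
  B via B→d: +{d}
  S via S→B B: +{a,d}
  S via S→b A: +{b}
  S via S→c: +{c}
  S: {a,b,c,d}  A: {c}  B: {a,d}
round 2: (stable)
  S: {a,b,c,d}  A: {c}  B: {a,d}

FIRST(S) = ["a", "b", "c", "d"]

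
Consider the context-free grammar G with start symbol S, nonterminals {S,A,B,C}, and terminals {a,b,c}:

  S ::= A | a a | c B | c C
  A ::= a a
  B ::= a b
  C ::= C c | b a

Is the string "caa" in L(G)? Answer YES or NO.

Convert to CNF:
  S -> T0 T0 | T2 B | T2 C
  A -> T0 T0
  B -> T0 T1
  C -> C T2 | T1 T0
  T0 -> a
  T1 -> b
  T2 -> c

CYK fill:
  [0..0]={T2}  "c"  orig:{}
  [1..1]={T0}  "a"  orig:{}
  [2..2]={T0}  "a"  orig:{}
  [0..1]=∅  "ca"
  [1..2]={A,S}  "aa"
  [0..2]=∅  "caa"

S ∉ T[0,2] ⇒ NO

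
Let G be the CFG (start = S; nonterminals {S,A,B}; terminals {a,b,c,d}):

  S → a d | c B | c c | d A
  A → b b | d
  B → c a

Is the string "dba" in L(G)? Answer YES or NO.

CNF form of G:
  S -> T1 B | T1 T1 | T2 T3 | T3 A
  A -> T0 T0 | d
  B -> T1 T2
  T0 -> b
  T1 -> c
  T2 -> a
  T3 -> d

CYK fill:
  T[0,0] 'd' = {A,T3}  orig:{A}
  T[1,1] 'b' = {T0}  orig:{}
  T[2,2] 'a' = {T2}  orig:{}
  T[0,1] 'db' = ∅
  T[1,2] 'ba' = ∅
  T[0,2] 'dba' = ∅

S ∉ T[0,2] ⇒ NO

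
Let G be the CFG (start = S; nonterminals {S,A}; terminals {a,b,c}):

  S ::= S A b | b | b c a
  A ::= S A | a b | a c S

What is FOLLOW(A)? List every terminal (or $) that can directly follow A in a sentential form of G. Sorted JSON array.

Compute FIRST by fixpoint:
round 1:
  A via A→a b: +{a}
  S via S→b: +{b}
  S: {b}  A: {a}
round 2:
  A via A→S A: +{b}
  S: {b}  A: {a,b}
round 3: — fixpoint
  S: {b}  A: {a,b}

Compute FOLLOW by fixpoint:
initialize: $ ∈ FOLLOW(S)
iter 1:
  A→S A: FOLLOW(S) ⊇ FIRST(A) = {a,b}; new: +{a,b}
  S→S A b: FOLLOW(A) ⊇ FIRST(b) = {b}; new: +{b}
  FOLLOW[S]={$,a,b}  FOLLOW[A]={b}
iter 2: — fixpoint
  FOLLOW[S]={$,a,b}  FOLLOW[A]={b}

FOLLOW(A) = ["b"]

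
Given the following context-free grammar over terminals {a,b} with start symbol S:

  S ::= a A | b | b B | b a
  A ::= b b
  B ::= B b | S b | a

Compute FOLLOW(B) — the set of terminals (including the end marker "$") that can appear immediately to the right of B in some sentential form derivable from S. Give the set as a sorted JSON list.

FIRST iteration:
round 1:
  A via A→b b: +{b}
  B via B→a: +{a}
  S via S→a A: +{a}
  S via S→b: +{b}
  FIRST(S)={a,b}  FIRST(A)={b}  FIRST(B)={a}
round 2:
  B via B→S b: +{b}
  FIRST(S)={a,b}  FIRST(A)={b}  FIRST(B)={a,b}
round 3: — fixpoint
  FIRST(S)={a,b}  FIRST(A)={b}  FIRST(B)={a,b}

FOLLOW sets:
seed FOLLOW(S) with $
round 1:
  B→B b: FOLLOW(B) ⊇ FIRST(b) = {b}; new: +{b}
  B→S b: FOLLOW(S) ⊇ FIRST(b) = {b}; new: +{b}
  S→a A: FOLLOW(A) ⊇ FOLLOW(S) ⊇ {$,b}; new: +{$,b}
  S→b B: FOLLOW(B) ⊇ FOLLOW(S) ⊇ {$,b}; new: +{$}
  FOLLOW(S)={$,b}  FOLLOW(A)={$,b}  FOLLOW(B)={$,b}
round 2: (no change)
  FOLLOW(S)={$,b}  FOLLOW(A)={$,b}  FOLLOW(B)={$,b}

FOLLOW(B) = ["$", "b"]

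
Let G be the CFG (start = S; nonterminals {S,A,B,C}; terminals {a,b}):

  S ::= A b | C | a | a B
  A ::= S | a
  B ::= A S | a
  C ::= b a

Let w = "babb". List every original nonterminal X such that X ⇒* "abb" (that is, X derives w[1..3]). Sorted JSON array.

CNF form of G:
  S -> A T0 | T0 T1 | T1 B | a
  A -> A T0 | T0 T1 | T1 B | a
  B -> A S | a
  C -> T0 T1
  T0 -> b
  T1 -> a

CYK table (by increasing span) (cells [i..j] with 1 ≤ i ≤ j ≤ 3 only):
  cell(1,1) a: {A,B,S,T1}  orig:{A,B,S}
  cell(2,2) b: {T0}  orig:{}
  cell(3,3) b: {T0}  orig:{}
  cell(1,2) ab: {A,S}
  cell(2,3) bb: ∅
  cell(1,3) abb: {A,S}

Original NTs in T[1,3] deriving "abb": ["A", "S"]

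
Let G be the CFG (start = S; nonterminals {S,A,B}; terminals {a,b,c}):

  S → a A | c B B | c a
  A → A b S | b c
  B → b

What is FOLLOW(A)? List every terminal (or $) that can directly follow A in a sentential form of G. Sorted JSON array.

Compute FIRST by fixpoint:
[1]
  A via A→b c: +{b}
  B via B→b: +{b}
  S via S→a A: +{a}
  S via S→c B B: +{c}
  S: {a,c}  A: {b}  B: {b}
[2] done
  S: {a,c}  A: {b}  B: {b}

Compute FOLLOW by fixpoint:
seed FOLLOW(S) with $
round 1:
  A→A b S: FOLLOW(A) ⊇ FIRST(b) = {b}; new: +{b}
  A→A b S: FOLLOW(S) ⊇ FOLLOW(A) ⊇ {b}; new: +{b}
  S→a A: FOLLOW(A) ⊇ FOLLOW(S) ⊇ {$,b}; new: +{$}
  S→c B B: FOLLOW(B) ⊇ FIRST(B) = {b}; new: +{b}
  S→c B B: FOLLOW(B) ⊇ FOLLOW(S) ⊇ {$,b}; new: +{$}
  S: {$,b}  A: {$,b}  B: {$,b}
round 2: — fixpoint
  S: {$,b}  A: {$,b}  B: {$,b}

FOLLOW(A) = ["$", "b"]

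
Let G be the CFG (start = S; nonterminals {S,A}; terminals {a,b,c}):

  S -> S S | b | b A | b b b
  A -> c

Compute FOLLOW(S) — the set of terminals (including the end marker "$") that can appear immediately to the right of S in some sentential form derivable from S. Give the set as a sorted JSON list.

FIRST iteration:
pass 1:
  A via A→c: +{c}
  S via S→b: +{b}
  FIRST[S]={b}  FIRST[A]={c}
pass 2: — fixpoint
  FIRST[S]={b}  FIRST[A]={c}

Compute FOLLOW by fixpoint:
seed FOLLOW(S) with $
iter 1:
  S→S S: FOLLOW(S) ⊇ FIRST(S) = {b}; new: +{b}
  S→b A: FOLLOW(A) ⊇ FOLLOW(S) ⊇ {$,b}; new: +{$,b}
  FOLLOW(S)={$,b}  FOLLOW(A)={$,b}
iter 2: (no change)
  FOLLOW(S)={$,b}  FOLLOW(A)={$,b}

FOLLOW(S) = ["$", "b"]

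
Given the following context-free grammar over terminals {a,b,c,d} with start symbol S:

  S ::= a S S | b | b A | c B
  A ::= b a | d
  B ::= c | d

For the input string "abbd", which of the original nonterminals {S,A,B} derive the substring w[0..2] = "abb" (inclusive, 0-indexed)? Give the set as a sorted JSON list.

Convert to CNF:
  S -> T0 A | T1 X3 | T2 B | b
  A -> T0 T1 | d
  B -> c | d
  T0 -> b
  T1 -> a
  T2 -> c
  X3 -> S S

Fill CYK table bottom-up (cells [i..j] with 0 ≤ i ≤ j ≤ 2 only):
  cell(0,0) a: {T1}  orig:{}
  cell(1,1) b: {S,T0}  orig:{S}
  cell(2,2) b: {S,T0}  orig:{S}
  cell(0,1) ab: ∅
  cell(1,2) bb: {X3}  orig:{}
  cell(0,2) abb: {S}

Original NTs in T[0,2] deriving "abb": ["S"]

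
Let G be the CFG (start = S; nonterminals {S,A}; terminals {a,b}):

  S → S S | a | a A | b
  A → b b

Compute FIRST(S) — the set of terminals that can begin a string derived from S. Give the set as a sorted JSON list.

Compute FIRST by fixpoint:
pass 1:
  A via A→b b: +{b}
  S via S→a: +{a}
  S via S→b: +{b}
  FIRST[S]={a,b}  FIRST[A]={b}
pass 2: — fixpoint
  FIRST[S]={a,b}  FIRST[A]={b}

FIRST(S) = ["a", "b"]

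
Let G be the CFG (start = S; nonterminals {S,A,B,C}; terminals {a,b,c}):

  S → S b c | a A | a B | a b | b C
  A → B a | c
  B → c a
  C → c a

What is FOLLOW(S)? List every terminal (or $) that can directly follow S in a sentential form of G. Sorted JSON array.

FIRST iteration:
[1]
  A via A→c: +{c}
  B via B→c a: +{c}
  C via C→c a: +{c}
  S via S→a A: +{a}
  S via S→b C: +{b}
  S: {a,b}  A: {c}  B: {c}  C: {c}
[2] (no change)
  S: {a,b}  A: {c}  B: {c}  C: {c}

FOLLOW iteration:
FOLLOW(S) := {$}
round 1:
  A→B a: FOLLOW(B) ⊇ FIRST(a) = {a}; new: +{a}
  S→S b c: FOLLOW(S) ⊇ FIRST(b) = {b}; new: +{b}
  S→a A: FOLLOW(A) ⊇ FOLLOW(S) ⊇ {$,b}; new: +{$,b}
  S→a B: FOLLOW(B) ⊇ FOLLOW(S) ⊇ {$,b}; new: +{$,b}
  S→b C: FOLLOW(C) ⊇ FOLLOW(S) ⊇ {$,b}; new: +{$,b}
  FOLLOW(S)={$,b}  FOLLOW(A)={$,b}  FOLLOW(B)={$,a,b}  FOLLOW(C)={$,b}
round 2: done
  FOLLOW(S)={$,b}  FOLLOW(A)={$,b}  FOLLOW(B)={$,a,b}  FOLLOW(C)={$,b}

FOLLOW(S) = ["$", "b"]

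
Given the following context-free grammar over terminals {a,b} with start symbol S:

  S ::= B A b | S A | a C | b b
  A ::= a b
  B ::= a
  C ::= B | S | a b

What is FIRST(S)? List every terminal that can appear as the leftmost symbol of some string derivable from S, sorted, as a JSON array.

Compute FIRST by fixpoint:
[1]
  A via A→a b: +{a}
  B via B→a: +{a}
  C via C→B: +{a}
  S via S→B A b: +{a}
  S via S→b b: +{b}
  FIRST[S]={a,b}  FIRST[A]={a}  FIRST[B]={a}  FIRST[C]={a}
[2]
  C via C→S: +{b}
  FIRST[S]={a,b}  FIRST[A]={a}  FIRST[B]={a}  FIRST[C]={a,b}
[3] — fixpoint
  FIRST[S]={a,b}  FIRST[A]={a}  FIRST[B]={a}  FIRST[C]={a,b}

FIRST(S) = ["a", "b"]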